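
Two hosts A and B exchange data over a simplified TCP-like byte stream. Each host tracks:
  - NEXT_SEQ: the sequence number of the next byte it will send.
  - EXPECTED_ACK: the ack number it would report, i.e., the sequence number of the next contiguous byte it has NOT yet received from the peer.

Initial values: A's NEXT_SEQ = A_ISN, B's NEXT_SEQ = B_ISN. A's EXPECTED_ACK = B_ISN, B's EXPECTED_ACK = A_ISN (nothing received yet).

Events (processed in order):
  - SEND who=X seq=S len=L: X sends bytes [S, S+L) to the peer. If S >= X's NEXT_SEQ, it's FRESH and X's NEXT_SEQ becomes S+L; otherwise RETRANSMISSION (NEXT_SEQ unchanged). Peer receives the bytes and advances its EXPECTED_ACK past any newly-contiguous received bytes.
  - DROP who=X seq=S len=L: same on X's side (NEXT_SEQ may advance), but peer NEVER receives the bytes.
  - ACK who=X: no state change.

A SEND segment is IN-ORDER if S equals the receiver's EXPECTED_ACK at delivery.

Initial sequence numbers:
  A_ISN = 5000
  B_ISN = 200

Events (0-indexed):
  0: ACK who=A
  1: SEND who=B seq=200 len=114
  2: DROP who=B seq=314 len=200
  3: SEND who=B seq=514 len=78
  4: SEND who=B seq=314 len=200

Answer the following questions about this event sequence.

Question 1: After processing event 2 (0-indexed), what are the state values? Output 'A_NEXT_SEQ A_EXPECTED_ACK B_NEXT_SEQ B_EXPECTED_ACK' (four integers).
After event 0: A_seq=5000 A_ack=200 B_seq=200 B_ack=5000
After event 1: A_seq=5000 A_ack=314 B_seq=314 B_ack=5000
After event 2: A_seq=5000 A_ack=314 B_seq=514 B_ack=5000

5000 314 514 5000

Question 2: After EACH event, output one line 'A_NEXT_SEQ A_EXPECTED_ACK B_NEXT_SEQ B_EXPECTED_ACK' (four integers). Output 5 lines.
5000 200 200 5000
5000 314 314 5000
5000 314 514 5000
5000 314 592 5000
5000 592 592 5000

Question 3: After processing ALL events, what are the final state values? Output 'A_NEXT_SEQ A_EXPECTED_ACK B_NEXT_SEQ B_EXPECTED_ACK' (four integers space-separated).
Answer: 5000 592 592 5000

Derivation:
After event 0: A_seq=5000 A_ack=200 B_seq=200 B_ack=5000
After event 1: A_seq=5000 A_ack=314 B_seq=314 B_ack=5000
After event 2: A_seq=5000 A_ack=314 B_seq=514 B_ack=5000
After event 3: A_seq=5000 A_ack=314 B_seq=592 B_ack=5000
After event 4: A_seq=5000 A_ack=592 B_seq=592 B_ack=5000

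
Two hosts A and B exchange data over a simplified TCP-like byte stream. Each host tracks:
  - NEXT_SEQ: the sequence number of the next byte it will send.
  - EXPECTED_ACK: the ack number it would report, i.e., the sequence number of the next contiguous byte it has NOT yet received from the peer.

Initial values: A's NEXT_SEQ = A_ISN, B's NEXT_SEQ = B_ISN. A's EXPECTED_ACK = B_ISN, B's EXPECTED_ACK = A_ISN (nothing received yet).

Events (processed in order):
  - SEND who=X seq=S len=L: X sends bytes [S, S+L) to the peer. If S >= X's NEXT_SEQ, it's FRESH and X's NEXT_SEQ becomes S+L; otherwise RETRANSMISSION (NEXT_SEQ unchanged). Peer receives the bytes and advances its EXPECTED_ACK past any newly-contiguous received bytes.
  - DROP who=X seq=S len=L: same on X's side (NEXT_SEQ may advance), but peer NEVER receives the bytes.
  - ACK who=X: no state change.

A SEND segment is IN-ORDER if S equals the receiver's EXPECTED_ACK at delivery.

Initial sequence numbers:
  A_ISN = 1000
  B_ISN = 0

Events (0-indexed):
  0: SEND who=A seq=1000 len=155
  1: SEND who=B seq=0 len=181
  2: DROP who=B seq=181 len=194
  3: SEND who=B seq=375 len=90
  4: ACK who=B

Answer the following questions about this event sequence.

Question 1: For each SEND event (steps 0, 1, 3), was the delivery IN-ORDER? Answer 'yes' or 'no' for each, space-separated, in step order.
Answer: yes yes no

Derivation:
Step 0: SEND seq=1000 -> in-order
Step 1: SEND seq=0 -> in-order
Step 3: SEND seq=375 -> out-of-order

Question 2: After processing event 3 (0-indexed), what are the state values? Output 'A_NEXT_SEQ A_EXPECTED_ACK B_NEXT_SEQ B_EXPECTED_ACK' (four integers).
After event 0: A_seq=1155 A_ack=0 B_seq=0 B_ack=1155
After event 1: A_seq=1155 A_ack=181 B_seq=181 B_ack=1155
After event 2: A_seq=1155 A_ack=181 B_seq=375 B_ack=1155
After event 3: A_seq=1155 A_ack=181 B_seq=465 B_ack=1155

1155 181 465 1155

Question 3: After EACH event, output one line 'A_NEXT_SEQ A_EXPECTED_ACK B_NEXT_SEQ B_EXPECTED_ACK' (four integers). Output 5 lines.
1155 0 0 1155
1155 181 181 1155
1155 181 375 1155
1155 181 465 1155
1155 181 465 1155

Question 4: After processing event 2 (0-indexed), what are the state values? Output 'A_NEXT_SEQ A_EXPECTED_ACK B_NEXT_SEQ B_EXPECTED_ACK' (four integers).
After event 0: A_seq=1155 A_ack=0 B_seq=0 B_ack=1155
After event 1: A_seq=1155 A_ack=181 B_seq=181 B_ack=1155
After event 2: A_seq=1155 A_ack=181 B_seq=375 B_ack=1155

1155 181 375 1155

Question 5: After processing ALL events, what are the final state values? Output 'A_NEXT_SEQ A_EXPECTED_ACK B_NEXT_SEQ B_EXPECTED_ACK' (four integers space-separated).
Answer: 1155 181 465 1155

Derivation:
After event 0: A_seq=1155 A_ack=0 B_seq=0 B_ack=1155
After event 1: A_seq=1155 A_ack=181 B_seq=181 B_ack=1155
After event 2: A_seq=1155 A_ack=181 B_seq=375 B_ack=1155
After event 3: A_seq=1155 A_ack=181 B_seq=465 B_ack=1155
After event 4: A_seq=1155 A_ack=181 B_seq=465 B_ack=1155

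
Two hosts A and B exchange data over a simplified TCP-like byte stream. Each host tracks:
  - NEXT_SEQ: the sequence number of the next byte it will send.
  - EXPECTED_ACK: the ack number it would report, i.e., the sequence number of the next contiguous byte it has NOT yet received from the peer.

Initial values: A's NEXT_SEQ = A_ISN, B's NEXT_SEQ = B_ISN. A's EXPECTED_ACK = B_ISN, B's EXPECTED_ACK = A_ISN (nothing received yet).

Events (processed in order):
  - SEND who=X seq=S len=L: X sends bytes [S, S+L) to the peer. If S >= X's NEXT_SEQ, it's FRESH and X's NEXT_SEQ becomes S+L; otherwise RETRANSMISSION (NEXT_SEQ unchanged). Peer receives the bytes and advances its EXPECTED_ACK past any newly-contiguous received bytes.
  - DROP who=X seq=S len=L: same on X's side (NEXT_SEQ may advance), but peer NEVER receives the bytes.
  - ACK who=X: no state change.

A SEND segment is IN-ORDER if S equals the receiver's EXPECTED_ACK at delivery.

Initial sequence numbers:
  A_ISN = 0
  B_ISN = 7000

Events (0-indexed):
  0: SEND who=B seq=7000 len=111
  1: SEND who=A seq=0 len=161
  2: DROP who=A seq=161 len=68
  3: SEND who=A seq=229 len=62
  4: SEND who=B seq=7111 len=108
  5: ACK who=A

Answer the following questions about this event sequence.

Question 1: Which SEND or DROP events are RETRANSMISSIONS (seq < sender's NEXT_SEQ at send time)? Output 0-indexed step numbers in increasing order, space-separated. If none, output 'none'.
Step 0: SEND seq=7000 -> fresh
Step 1: SEND seq=0 -> fresh
Step 2: DROP seq=161 -> fresh
Step 3: SEND seq=229 -> fresh
Step 4: SEND seq=7111 -> fresh

Answer: none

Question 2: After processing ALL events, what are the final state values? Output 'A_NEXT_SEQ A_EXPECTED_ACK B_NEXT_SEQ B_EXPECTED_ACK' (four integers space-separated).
Answer: 291 7219 7219 161

Derivation:
After event 0: A_seq=0 A_ack=7111 B_seq=7111 B_ack=0
After event 1: A_seq=161 A_ack=7111 B_seq=7111 B_ack=161
After event 2: A_seq=229 A_ack=7111 B_seq=7111 B_ack=161
After event 3: A_seq=291 A_ack=7111 B_seq=7111 B_ack=161
After event 4: A_seq=291 A_ack=7219 B_seq=7219 B_ack=161
After event 5: A_seq=291 A_ack=7219 B_seq=7219 B_ack=161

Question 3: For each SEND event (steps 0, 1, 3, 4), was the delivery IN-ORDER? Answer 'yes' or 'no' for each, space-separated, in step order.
Step 0: SEND seq=7000 -> in-order
Step 1: SEND seq=0 -> in-order
Step 3: SEND seq=229 -> out-of-order
Step 4: SEND seq=7111 -> in-order

Answer: yes yes no yes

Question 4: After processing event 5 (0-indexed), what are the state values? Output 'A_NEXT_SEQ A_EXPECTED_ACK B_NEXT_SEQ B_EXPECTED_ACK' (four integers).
After event 0: A_seq=0 A_ack=7111 B_seq=7111 B_ack=0
After event 1: A_seq=161 A_ack=7111 B_seq=7111 B_ack=161
After event 2: A_seq=229 A_ack=7111 B_seq=7111 B_ack=161
After event 3: A_seq=291 A_ack=7111 B_seq=7111 B_ack=161
After event 4: A_seq=291 A_ack=7219 B_seq=7219 B_ack=161
After event 5: A_seq=291 A_ack=7219 B_seq=7219 B_ack=161

291 7219 7219 161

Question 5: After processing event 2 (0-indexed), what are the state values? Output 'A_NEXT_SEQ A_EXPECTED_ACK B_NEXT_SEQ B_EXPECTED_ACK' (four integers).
After event 0: A_seq=0 A_ack=7111 B_seq=7111 B_ack=0
After event 1: A_seq=161 A_ack=7111 B_seq=7111 B_ack=161
After event 2: A_seq=229 A_ack=7111 B_seq=7111 B_ack=161

229 7111 7111 161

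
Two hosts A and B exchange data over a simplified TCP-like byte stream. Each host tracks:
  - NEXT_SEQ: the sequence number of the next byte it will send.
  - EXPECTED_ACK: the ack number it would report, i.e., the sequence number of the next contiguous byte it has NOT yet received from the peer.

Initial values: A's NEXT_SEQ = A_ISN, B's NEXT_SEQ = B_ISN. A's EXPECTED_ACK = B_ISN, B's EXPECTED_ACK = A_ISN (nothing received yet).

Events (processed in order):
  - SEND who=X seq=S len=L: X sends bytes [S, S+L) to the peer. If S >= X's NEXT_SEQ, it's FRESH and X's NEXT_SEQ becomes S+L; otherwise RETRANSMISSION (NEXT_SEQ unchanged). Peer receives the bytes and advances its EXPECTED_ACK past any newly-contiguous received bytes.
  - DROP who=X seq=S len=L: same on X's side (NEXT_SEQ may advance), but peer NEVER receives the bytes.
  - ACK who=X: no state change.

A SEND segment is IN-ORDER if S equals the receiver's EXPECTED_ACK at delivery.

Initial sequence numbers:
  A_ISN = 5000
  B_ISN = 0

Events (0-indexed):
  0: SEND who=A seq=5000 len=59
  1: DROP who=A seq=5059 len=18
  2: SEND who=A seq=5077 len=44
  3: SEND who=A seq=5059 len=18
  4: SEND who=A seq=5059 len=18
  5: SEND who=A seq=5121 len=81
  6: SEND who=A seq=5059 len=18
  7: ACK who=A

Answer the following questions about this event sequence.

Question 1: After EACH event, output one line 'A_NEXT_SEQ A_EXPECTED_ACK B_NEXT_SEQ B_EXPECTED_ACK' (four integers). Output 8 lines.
5059 0 0 5059
5077 0 0 5059
5121 0 0 5059
5121 0 0 5121
5121 0 0 5121
5202 0 0 5202
5202 0 0 5202
5202 0 0 5202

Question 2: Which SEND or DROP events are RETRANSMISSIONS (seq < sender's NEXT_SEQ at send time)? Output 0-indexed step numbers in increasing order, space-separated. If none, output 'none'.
Step 0: SEND seq=5000 -> fresh
Step 1: DROP seq=5059 -> fresh
Step 2: SEND seq=5077 -> fresh
Step 3: SEND seq=5059 -> retransmit
Step 4: SEND seq=5059 -> retransmit
Step 5: SEND seq=5121 -> fresh
Step 6: SEND seq=5059 -> retransmit

Answer: 3 4 6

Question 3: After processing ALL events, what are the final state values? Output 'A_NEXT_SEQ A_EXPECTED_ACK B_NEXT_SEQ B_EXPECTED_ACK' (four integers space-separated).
After event 0: A_seq=5059 A_ack=0 B_seq=0 B_ack=5059
After event 1: A_seq=5077 A_ack=0 B_seq=0 B_ack=5059
After event 2: A_seq=5121 A_ack=0 B_seq=0 B_ack=5059
After event 3: A_seq=5121 A_ack=0 B_seq=0 B_ack=5121
After event 4: A_seq=5121 A_ack=0 B_seq=0 B_ack=5121
After event 5: A_seq=5202 A_ack=0 B_seq=0 B_ack=5202
After event 6: A_seq=5202 A_ack=0 B_seq=0 B_ack=5202
After event 7: A_seq=5202 A_ack=0 B_seq=0 B_ack=5202

Answer: 5202 0 0 5202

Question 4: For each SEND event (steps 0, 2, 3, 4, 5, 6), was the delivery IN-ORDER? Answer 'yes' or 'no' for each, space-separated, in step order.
Step 0: SEND seq=5000 -> in-order
Step 2: SEND seq=5077 -> out-of-order
Step 3: SEND seq=5059 -> in-order
Step 4: SEND seq=5059 -> out-of-order
Step 5: SEND seq=5121 -> in-order
Step 6: SEND seq=5059 -> out-of-order

Answer: yes no yes no yes no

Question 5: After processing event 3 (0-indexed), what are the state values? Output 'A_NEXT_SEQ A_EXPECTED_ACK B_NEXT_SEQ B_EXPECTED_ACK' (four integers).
After event 0: A_seq=5059 A_ack=0 B_seq=0 B_ack=5059
After event 1: A_seq=5077 A_ack=0 B_seq=0 B_ack=5059
After event 2: A_seq=5121 A_ack=0 B_seq=0 B_ack=5059
After event 3: A_seq=5121 A_ack=0 B_seq=0 B_ack=5121

5121 0 0 5121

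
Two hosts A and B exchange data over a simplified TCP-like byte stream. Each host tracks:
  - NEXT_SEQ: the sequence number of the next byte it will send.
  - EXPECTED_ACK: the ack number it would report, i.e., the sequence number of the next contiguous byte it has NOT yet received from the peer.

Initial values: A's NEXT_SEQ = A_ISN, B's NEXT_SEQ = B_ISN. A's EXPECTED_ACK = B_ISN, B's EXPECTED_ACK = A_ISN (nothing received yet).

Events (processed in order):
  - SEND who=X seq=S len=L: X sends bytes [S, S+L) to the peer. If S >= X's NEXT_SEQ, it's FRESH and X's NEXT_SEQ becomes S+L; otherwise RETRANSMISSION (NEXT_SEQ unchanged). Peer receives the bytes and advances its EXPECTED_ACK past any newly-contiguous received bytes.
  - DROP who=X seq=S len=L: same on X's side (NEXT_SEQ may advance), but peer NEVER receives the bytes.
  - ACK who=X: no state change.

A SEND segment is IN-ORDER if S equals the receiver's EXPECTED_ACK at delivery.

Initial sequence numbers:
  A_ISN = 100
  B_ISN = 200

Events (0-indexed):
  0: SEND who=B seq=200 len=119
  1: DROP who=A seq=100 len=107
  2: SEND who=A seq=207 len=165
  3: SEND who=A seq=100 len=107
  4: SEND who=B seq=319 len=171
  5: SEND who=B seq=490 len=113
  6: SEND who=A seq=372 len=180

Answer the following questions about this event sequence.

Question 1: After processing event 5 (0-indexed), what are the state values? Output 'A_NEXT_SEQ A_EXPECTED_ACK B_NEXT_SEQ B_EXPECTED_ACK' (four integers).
After event 0: A_seq=100 A_ack=319 B_seq=319 B_ack=100
After event 1: A_seq=207 A_ack=319 B_seq=319 B_ack=100
After event 2: A_seq=372 A_ack=319 B_seq=319 B_ack=100
After event 3: A_seq=372 A_ack=319 B_seq=319 B_ack=372
After event 4: A_seq=372 A_ack=490 B_seq=490 B_ack=372
After event 5: A_seq=372 A_ack=603 B_seq=603 B_ack=372

372 603 603 372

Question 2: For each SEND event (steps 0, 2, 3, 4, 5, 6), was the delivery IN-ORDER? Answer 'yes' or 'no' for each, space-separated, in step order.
Step 0: SEND seq=200 -> in-order
Step 2: SEND seq=207 -> out-of-order
Step 3: SEND seq=100 -> in-order
Step 4: SEND seq=319 -> in-order
Step 5: SEND seq=490 -> in-order
Step 6: SEND seq=372 -> in-order

Answer: yes no yes yes yes yes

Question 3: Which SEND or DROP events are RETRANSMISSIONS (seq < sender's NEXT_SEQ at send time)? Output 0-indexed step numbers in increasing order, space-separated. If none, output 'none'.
Answer: 3

Derivation:
Step 0: SEND seq=200 -> fresh
Step 1: DROP seq=100 -> fresh
Step 2: SEND seq=207 -> fresh
Step 3: SEND seq=100 -> retransmit
Step 4: SEND seq=319 -> fresh
Step 5: SEND seq=490 -> fresh
Step 6: SEND seq=372 -> fresh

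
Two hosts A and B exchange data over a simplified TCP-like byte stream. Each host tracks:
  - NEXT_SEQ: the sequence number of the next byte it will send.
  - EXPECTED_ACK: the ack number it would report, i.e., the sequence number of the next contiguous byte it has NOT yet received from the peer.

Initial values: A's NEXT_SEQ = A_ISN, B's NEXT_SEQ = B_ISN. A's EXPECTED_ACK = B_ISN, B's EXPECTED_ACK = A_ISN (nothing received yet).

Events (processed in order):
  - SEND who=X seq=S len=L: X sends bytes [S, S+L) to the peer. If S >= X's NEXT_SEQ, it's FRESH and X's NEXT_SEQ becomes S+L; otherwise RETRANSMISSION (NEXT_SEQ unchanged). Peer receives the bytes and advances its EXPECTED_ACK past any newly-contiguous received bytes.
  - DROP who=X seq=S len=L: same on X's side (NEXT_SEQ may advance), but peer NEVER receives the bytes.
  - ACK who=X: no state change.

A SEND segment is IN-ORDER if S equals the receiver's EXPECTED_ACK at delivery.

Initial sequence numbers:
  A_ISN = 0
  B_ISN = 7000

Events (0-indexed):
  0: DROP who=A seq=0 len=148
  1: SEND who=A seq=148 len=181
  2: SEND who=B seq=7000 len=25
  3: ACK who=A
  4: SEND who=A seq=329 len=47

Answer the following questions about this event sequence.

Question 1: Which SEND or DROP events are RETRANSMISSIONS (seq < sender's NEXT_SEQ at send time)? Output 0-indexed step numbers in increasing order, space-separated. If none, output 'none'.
Step 0: DROP seq=0 -> fresh
Step 1: SEND seq=148 -> fresh
Step 2: SEND seq=7000 -> fresh
Step 4: SEND seq=329 -> fresh

Answer: none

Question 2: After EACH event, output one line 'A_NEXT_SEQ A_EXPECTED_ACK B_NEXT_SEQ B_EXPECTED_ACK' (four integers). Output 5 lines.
148 7000 7000 0
329 7000 7000 0
329 7025 7025 0
329 7025 7025 0
376 7025 7025 0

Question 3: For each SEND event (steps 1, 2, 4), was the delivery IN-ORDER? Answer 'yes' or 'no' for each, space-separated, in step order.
Answer: no yes no

Derivation:
Step 1: SEND seq=148 -> out-of-order
Step 2: SEND seq=7000 -> in-order
Step 4: SEND seq=329 -> out-of-order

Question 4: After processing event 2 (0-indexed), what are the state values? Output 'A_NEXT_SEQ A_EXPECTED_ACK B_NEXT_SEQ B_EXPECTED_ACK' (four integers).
After event 0: A_seq=148 A_ack=7000 B_seq=7000 B_ack=0
After event 1: A_seq=329 A_ack=7000 B_seq=7000 B_ack=0
After event 2: A_seq=329 A_ack=7025 B_seq=7025 B_ack=0

329 7025 7025 0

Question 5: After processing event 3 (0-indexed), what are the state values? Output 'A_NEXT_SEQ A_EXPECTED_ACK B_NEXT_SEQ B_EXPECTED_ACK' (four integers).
After event 0: A_seq=148 A_ack=7000 B_seq=7000 B_ack=0
After event 1: A_seq=329 A_ack=7000 B_seq=7000 B_ack=0
After event 2: A_seq=329 A_ack=7025 B_seq=7025 B_ack=0
After event 3: A_seq=329 A_ack=7025 B_seq=7025 B_ack=0

329 7025 7025 0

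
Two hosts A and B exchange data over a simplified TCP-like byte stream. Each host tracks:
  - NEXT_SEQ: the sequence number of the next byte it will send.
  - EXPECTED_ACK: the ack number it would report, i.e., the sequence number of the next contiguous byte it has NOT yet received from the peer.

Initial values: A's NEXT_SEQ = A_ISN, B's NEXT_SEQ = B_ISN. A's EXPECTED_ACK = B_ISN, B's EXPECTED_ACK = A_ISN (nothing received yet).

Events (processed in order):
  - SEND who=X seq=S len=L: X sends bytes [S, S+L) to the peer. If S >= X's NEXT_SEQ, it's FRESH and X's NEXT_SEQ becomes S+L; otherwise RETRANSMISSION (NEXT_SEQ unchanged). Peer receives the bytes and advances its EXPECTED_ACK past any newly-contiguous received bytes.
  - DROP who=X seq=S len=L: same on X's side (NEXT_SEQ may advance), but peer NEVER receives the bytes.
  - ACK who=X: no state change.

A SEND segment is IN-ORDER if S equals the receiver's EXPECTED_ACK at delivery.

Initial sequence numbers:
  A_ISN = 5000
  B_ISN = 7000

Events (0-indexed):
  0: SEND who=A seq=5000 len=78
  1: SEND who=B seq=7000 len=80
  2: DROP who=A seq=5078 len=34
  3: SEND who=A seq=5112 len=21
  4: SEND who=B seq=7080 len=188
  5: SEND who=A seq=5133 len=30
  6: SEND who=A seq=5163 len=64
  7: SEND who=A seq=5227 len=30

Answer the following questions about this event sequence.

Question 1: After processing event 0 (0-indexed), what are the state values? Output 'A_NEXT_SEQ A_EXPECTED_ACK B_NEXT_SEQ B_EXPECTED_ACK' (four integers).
After event 0: A_seq=5078 A_ack=7000 B_seq=7000 B_ack=5078

5078 7000 7000 5078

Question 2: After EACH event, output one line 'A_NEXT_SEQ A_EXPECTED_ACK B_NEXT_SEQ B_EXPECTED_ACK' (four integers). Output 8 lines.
5078 7000 7000 5078
5078 7080 7080 5078
5112 7080 7080 5078
5133 7080 7080 5078
5133 7268 7268 5078
5163 7268 7268 5078
5227 7268 7268 5078
5257 7268 7268 5078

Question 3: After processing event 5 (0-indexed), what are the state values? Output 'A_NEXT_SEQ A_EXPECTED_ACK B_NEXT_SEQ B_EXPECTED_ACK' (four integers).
After event 0: A_seq=5078 A_ack=7000 B_seq=7000 B_ack=5078
After event 1: A_seq=5078 A_ack=7080 B_seq=7080 B_ack=5078
After event 2: A_seq=5112 A_ack=7080 B_seq=7080 B_ack=5078
After event 3: A_seq=5133 A_ack=7080 B_seq=7080 B_ack=5078
After event 4: A_seq=5133 A_ack=7268 B_seq=7268 B_ack=5078
After event 5: A_seq=5163 A_ack=7268 B_seq=7268 B_ack=5078

5163 7268 7268 5078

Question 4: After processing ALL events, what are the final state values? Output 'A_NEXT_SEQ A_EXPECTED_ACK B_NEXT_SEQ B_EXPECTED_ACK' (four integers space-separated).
Answer: 5257 7268 7268 5078

Derivation:
After event 0: A_seq=5078 A_ack=7000 B_seq=7000 B_ack=5078
After event 1: A_seq=5078 A_ack=7080 B_seq=7080 B_ack=5078
After event 2: A_seq=5112 A_ack=7080 B_seq=7080 B_ack=5078
After event 3: A_seq=5133 A_ack=7080 B_seq=7080 B_ack=5078
After event 4: A_seq=5133 A_ack=7268 B_seq=7268 B_ack=5078
After event 5: A_seq=5163 A_ack=7268 B_seq=7268 B_ack=5078
After event 6: A_seq=5227 A_ack=7268 B_seq=7268 B_ack=5078
After event 7: A_seq=5257 A_ack=7268 B_seq=7268 B_ack=5078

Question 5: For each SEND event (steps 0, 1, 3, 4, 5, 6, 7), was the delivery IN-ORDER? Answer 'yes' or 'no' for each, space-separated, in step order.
Step 0: SEND seq=5000 -> in-order
Step 1: SEND seq=7000 -> in-order
Step 3: SEND seq=5112 -> out-of-order
Step 4: SEND seq=7080 -> in-order
Step 5: SEND seq=5133 -> out-of-order
Step 6: SEND seq=5163 -> out-of-order
Step 7: SEND seq=5227 -> out-of-order

Answer: yes yes no yes no no no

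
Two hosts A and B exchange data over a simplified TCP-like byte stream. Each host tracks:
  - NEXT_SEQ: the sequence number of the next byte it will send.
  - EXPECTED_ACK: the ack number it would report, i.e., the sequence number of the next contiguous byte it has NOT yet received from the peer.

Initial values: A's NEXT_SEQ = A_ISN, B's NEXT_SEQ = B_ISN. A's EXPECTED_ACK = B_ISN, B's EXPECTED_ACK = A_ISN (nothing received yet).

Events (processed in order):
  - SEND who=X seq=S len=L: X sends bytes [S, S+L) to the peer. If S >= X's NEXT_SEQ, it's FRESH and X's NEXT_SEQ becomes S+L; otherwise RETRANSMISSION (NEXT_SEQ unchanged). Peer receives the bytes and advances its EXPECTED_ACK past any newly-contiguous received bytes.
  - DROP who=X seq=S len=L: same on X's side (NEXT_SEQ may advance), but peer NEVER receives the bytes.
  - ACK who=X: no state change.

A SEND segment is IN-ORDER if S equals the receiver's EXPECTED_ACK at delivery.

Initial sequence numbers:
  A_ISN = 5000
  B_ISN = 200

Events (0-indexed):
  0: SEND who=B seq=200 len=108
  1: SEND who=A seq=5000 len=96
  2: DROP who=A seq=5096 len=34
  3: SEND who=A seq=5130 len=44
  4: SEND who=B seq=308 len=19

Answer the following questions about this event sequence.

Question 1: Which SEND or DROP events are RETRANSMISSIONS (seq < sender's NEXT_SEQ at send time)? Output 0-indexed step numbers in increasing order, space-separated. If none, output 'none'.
Answer: none

Derivation:
Step 0: SEND seq=200 -> fresh
Step 1: SEND seq=5000 -> fresh
Step 2: DROP seq=5096 -> fresh
Step 3: SEND seq=5130 -> fresh
Step 4: SEND seq=308 -> fresh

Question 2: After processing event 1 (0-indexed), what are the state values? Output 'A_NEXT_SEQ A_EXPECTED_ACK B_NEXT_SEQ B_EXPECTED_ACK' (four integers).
After event 0: A_seq=5000 A_ack=308 B_seq=308 B_ack=5000
After event 1: A_seq=5096 A_ack=308 B_seq=308 B_ack=5096

5096 308 308 5096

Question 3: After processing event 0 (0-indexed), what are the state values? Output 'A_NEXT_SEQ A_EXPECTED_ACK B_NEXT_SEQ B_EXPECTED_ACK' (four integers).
After event 0: A_seq=5000 A_ack=308 B_seq=308 B_ack=5000

5000 308 308 5000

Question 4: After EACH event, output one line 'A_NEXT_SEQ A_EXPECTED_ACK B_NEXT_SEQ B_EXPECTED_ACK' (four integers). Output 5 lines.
5000 308 308 5000
5096 308 308 5096
5130 308 308 5096
5174 308 308 5096
5174 327 327 5096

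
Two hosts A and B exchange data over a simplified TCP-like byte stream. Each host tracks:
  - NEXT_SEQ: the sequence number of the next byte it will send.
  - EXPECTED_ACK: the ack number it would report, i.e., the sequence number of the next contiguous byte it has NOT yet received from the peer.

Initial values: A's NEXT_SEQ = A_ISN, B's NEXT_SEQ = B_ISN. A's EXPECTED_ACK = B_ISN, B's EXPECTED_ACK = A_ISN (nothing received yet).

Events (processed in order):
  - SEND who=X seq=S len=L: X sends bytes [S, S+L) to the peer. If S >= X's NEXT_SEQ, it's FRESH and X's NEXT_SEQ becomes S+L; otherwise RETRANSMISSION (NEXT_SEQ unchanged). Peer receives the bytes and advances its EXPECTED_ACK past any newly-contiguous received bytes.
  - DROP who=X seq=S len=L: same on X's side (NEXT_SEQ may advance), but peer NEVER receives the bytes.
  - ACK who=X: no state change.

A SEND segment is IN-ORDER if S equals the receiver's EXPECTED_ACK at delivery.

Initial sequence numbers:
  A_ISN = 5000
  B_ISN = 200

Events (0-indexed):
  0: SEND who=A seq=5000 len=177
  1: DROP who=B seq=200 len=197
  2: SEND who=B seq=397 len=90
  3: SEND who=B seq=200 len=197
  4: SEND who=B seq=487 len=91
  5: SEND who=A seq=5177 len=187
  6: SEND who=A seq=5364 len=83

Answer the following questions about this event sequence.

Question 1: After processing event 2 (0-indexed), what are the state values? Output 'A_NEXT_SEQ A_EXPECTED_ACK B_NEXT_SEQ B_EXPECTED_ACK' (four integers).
After event 0: A_seq=5177 A_ack=200 B_seq=200 B_ack=5177
After event 1: A_seq=5177 A_ack=200 B_seq=397 B_ack=5177
After event 2: A_seq=5177 A_ack=200 B_seq=487 B_ack=5177

5177 200 487 5177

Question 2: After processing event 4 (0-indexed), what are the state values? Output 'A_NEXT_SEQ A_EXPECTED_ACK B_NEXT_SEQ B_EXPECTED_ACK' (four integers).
After event 0: A_seq=5177 A_ack=200 B_seq=200 B_ack=5177
After event 1: A_seq=5177 A_ack=200 B_seq=397 B_ack=5177
After event 2: A_seq=5177 A_ack=200 B_seq=487 B_ack=5177
After event 3: A_seq=5177 A_ack=487 B_seq=487 B_ack=5177
After event 4: A_seq=5177 A_ack=578 B_seq=578 B_ack=5177

5177 578 578 5177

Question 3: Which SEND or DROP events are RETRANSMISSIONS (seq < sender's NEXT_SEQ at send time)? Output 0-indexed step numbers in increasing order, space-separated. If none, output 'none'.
Step 0: SEND seq=5000 -> fresh
Step 1: DROP seq=200 -> fresh
Step 2: SEND seq=397 -> fresh
Step 3: SEND seq=200 -> retransmit
Step 4: SEND seq=487 -> fresh
Step 5: SEND seq=5177 -> fresh
Step 6: SEND seq=5364 -> fresh

Answer: 3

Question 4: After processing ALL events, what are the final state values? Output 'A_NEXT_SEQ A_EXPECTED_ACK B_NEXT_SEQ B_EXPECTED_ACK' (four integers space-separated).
Answer: 5447 578 578 5447

Derivation:
After event 0: A_seq=5177 A_ack=200 B_seq=200 B_ack=5177
After event 1: A_seq=5177 A_ack=200 B_seq=397 B_ack=5177
After event 2: A_seq=5177 A_ack=200 B_seq=487 B_ack=5177
After event 3: A_seq=5177 A_ack=487 B_seq=487 B_ack=5177
After event 4: A_seq=5177 A_ack=578 B_seq=578 B_ack=5177
After event 5: A_seq=5364 A_ack=578 B_seq=578 B_ack=5364
After event 6: A_seq=5447 A_ack=578 B_seq=578 B_ack=5447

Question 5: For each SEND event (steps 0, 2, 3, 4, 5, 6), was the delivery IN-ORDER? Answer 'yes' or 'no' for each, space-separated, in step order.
Step 0: SEND seq=5000 -> in-order
Step 2: SEND seq=397 -> out-of-order
Step 3: SEND seq=200 -> in-order
Step 4: SEND seq=487 -> in-order
Step 5: SEND seq=5177 -> in-order
Step 6: SEND seq=5364 -> in-order

Answer: yes no yes yes yes yes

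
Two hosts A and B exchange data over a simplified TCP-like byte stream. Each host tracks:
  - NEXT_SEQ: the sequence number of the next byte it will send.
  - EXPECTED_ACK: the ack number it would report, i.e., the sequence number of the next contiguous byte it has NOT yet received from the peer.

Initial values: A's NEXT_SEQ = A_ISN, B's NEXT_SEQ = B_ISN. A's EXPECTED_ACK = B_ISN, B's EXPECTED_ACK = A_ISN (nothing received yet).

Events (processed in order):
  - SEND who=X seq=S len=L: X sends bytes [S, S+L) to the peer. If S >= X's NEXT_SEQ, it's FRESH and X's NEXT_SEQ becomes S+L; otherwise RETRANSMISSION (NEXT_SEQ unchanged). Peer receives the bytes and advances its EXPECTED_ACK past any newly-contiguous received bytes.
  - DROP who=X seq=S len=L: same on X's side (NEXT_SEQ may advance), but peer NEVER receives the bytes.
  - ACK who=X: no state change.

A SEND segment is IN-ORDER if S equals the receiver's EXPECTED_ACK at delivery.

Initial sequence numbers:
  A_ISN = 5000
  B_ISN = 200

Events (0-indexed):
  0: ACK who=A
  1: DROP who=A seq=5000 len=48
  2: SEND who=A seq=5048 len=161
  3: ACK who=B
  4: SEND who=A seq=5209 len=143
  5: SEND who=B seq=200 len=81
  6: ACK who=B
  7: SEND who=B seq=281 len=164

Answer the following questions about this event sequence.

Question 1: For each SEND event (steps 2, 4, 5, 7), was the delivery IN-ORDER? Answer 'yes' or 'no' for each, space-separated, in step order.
Answer: no no yes yes

Derivation:
Step 2: SEND seq=5048 -> out-of-order
Step 4: SEND seq=5209 -> out-of-order
Step 5: SEND seq=200 -> in-order
Step 7: SEND seq=281 -> in-order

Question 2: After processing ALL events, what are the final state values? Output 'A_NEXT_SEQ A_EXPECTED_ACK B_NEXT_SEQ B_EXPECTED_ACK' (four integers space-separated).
Answer: 5352 445 445 5000

Derivation:
After event 0: A_seq=5000 A_ack=200 B_seq=200 B_ack=5000
After event 1: A_seq=5048 A_ack=200 B_seq=200 B_ack=5000
After event 2: A_seq=5209 A_ack=200 B_seq=200 B_ack=5000
After event 3: A_seq=5209 A_ack=200 B_seq=200 B_ack=5000
After event 4: A_seq=5352 A_ack=200 B_seq=200 B_ack=5000
After event 5: A_seq=5352 A_ack=281 B_seq=281 B_ack=5000
After event 6: A_seq=5352 A_ack=281 B_seq=281 B_ack=5000
After event 7: A_seq=5352 A_ack=445 B_seq=445 B_ack=5000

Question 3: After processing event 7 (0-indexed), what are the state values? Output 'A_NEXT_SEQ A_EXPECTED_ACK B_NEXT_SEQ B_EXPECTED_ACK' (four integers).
After event 0: A_seq=5000 A_ack=200 B_seq=200 B_ack=5000
After event 1: A_seq=5048 A_ack=200 B_seq=200 B_ack=5000
After event 2: A_seq=5209 A_ack=200 B_seq=200 B_ack=5000
After event 3: A_seq=5209 A_ack=200 B_seq=200 B_ack=5000
After event 4: A_seq=5352 A_ack=200 B_seq=200 B_ack=5000
After event 5: A_seq=5352 A_ack=281 B_seq=281 B_ack=5000
After event 6: A_seq=5352 A_ack=281 B_seq=281 B_ack=5000
After event 7: A_seq=5352 A_ack=445 B_seq=445 B_ack=5000

5352 445 445 5000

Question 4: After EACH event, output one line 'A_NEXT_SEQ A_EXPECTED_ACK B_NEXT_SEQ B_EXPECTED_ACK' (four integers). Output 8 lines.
5000 200 200 5000
5048 200 200 5000
5209 200 200 5000
5209 200 200 5000
5352 200 200 5000
5352 281 281 5000
5352 281 281 5000
5352 445 445 5000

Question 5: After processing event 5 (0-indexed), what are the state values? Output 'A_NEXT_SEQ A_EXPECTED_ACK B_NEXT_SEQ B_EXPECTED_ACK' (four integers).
After event 0: A_seq=5000 A_ack=200 B_seq=200 B_ack=5000
After event 1: A_seq=5048 A_ack=200 B_seq=200 B_ack=5000
After event 2: A_seq=5209 A_ack=200 B_seq=200 B_ack=5000
After event 3: A_seq=5209 A_ack=200 B_seq=200 B_ack=5000
After event 4: A_seq=5352 A_ack=200 B_seq=200 B_ack=5000
After event 5: A_seq=5352 A_ack=281 B_seq=281 B_ack=5000

5352 281 281 5000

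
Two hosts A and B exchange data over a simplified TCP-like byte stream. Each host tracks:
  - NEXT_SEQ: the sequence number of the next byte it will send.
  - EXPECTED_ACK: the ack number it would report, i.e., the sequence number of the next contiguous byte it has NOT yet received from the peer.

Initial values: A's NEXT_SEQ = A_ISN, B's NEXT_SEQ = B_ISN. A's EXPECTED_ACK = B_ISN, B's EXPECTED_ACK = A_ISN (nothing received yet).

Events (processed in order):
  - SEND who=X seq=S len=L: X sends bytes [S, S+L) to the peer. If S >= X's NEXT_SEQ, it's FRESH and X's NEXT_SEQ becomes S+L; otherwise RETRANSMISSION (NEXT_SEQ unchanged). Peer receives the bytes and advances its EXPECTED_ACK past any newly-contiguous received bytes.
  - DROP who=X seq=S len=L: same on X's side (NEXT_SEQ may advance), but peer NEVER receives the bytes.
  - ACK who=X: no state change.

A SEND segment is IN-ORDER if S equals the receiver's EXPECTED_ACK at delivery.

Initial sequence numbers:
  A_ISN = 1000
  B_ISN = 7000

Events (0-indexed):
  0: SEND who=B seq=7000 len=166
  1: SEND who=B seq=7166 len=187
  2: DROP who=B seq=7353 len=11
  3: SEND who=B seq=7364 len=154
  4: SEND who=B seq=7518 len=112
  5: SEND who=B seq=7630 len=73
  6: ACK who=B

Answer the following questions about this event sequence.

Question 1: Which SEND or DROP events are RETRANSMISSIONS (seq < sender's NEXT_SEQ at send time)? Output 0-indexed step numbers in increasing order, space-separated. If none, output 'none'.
Answer: none

Derivation:
Step 0: SEND seq=7000 -> fresh
Step 1: SEND seq=7166 -> fresh
Step 2: DROP seq=7353 -> fresh
Step 3: SEND seq=7364 -> fresh
Step 4: SEND seq=7518 -> fresh
Step 5: SEND seq=7630 -> fresh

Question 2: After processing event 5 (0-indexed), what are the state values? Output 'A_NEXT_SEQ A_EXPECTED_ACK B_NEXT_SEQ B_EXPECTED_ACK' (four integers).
After event 0: A_seq=1000 A_ack=7166 B_seq=7166 B_ack=1000
After event 1: A_seq=1000 A_ack=7353 B_seq=7353 B_ack=1000
After event 2: A_seq=1000 A_ack=7353 B_seq=7364 B_ack=1000
After event 3: A_seq=1000 A_ack=7353 B_seq=7518 B_ack=1000
After event 4: A_seq=1000 A_ack=7353 B_seq=7630 B_ack=1000
After event 5: A_seq=1000 A_ack=7353 B_seq=7703 B_ack=1000

1000 7353 7703 1000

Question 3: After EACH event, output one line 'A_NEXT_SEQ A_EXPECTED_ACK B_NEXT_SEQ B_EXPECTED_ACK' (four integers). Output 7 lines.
1000 7166 7166 1000
1000 7353 7353 1000
1000 7353 7364 1000
1000 7353 7518 1000
1000 7353 7630 1000
1000 7353 7703 1000
1000 7353 7703 1000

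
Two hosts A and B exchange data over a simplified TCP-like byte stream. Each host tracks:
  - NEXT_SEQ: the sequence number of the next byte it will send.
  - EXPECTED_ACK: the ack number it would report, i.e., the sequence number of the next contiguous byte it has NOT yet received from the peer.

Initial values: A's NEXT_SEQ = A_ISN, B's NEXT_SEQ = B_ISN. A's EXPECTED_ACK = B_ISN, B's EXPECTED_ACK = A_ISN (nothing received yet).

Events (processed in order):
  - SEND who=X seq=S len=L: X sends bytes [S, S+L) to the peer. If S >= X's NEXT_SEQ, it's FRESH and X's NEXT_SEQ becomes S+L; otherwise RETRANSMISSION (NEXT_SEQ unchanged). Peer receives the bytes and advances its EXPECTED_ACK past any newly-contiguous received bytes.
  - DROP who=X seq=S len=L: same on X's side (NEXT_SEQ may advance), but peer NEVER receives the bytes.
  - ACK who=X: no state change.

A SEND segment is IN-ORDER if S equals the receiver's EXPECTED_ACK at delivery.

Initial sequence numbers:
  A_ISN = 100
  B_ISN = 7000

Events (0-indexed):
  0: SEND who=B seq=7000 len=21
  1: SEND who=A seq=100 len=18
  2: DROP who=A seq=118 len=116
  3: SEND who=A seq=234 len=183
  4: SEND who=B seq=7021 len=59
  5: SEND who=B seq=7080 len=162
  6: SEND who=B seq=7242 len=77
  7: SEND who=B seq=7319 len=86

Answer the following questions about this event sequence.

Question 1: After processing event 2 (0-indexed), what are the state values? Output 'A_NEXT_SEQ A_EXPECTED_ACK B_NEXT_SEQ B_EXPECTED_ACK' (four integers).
After event 0: A_seq=100 A_ack=7021 B_seq=7021 B_ack=100
After event 1: A_seq=118 A_ack=7021 B_seq=7021 B_ack=118
After event 2: A_seq=234 A_ack=7021 B_seq=7021 B_ack=118

234 7021 7021 118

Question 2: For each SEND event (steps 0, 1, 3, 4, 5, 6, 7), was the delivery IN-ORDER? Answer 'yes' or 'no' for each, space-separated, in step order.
Answer: yes yes no yes yes yes yes

Derivation:
Step 0: SEND seq=7000 -> in-order
Step 1: SEND seq=100 -> in-order
Step 3: SEND seq=234 -> out-of-order
Step 4: SEND seq=7021 -> in-order
Step 5: SEND seq=7080 -> in-order
Step 6: SEND seq=7242 -> in-order
Step 7: SEND seq=7319 -> in-order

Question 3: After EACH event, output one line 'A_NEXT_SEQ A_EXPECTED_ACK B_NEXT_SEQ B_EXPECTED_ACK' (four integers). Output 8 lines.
100 7021 7021 100
118 7021 7021 118
234 7021 7021 118
417 7021 7021 118
417 7080 7080 118
417 7242 7242 118
417 7319 7319 118
417 7405 7405 118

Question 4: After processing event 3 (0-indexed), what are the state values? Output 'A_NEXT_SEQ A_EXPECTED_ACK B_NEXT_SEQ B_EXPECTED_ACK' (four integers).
After event 0: A_seq=100 A_ack=7021 B_seq=7021 B_ack=100
After event 1: A_seq=118 A_ack=7021 B_seq=7021 B_ack=118
After event 2: A_seq=234 A_ack=7021 B_seq=7021 B_ack=118
After event 3: A_seq=417 A_ack=7021 B_seq=7021 B_ack=118

417 7021 7021 118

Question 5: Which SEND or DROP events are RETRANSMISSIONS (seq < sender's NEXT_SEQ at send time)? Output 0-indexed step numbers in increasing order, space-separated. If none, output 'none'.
Answer: none

Derivation:
Step 0: SEND seq=7000 -> fresh
Step 1: SEND seq=100 -> fresh
Step 2: DROP seq=118 -> fresh
Step 3: SEND seq=234 -> fresh
Step 4: SEND seq=7021 -> fresh
Step 5: SEND seq=7080 -> fresh
Step 6: SEND seq=7242 -> fresh
Step 7: SEND seq=7319 -> fresh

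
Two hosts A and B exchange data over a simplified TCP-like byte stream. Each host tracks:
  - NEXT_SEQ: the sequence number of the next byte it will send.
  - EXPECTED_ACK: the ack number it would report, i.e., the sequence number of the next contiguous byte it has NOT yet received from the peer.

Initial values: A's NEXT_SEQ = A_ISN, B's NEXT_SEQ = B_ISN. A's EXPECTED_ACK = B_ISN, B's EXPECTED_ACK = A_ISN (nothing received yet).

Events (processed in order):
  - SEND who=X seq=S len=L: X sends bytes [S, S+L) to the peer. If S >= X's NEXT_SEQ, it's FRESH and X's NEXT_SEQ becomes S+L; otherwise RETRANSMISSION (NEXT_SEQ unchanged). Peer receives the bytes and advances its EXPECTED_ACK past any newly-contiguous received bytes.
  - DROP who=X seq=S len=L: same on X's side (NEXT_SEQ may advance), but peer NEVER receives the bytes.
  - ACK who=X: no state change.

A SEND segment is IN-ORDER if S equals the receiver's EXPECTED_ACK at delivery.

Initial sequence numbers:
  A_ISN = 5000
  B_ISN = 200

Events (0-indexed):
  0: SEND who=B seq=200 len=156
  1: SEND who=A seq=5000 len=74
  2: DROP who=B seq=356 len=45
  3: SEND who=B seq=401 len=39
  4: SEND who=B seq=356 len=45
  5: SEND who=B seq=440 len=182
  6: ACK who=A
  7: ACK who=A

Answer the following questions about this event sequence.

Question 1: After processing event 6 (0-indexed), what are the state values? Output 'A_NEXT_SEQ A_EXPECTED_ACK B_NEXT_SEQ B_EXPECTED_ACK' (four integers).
After event 0: A_seq=5000 A_ack=356 B_seq=356 B_ack=5000
After event 1: A_seq=5074 A_ack=356 B_seq=356 B_ack=5074
After event 2: A_seq=5074 A_ack=356 B_seq=401 B_ack=5074
After event 3: A_seq=5074 A_ack=356 B_seq=440 B_ack=5074
After event 4: A_seq=5074 A_ack=440 B_seq=440 B_ack=5074
After event 5: A_seq=5074 A_ack=622 B_seq=622 B_ack=5074
After event 6: A_seq=5074 A_ack=622 B_seq=622 B_ack=5074

5074 622 622 5074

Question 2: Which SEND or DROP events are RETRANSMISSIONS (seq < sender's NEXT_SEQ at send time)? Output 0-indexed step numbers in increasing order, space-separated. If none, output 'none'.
Answer: 4

Derivation:
Step 0: SEND seq=200 -> fresh
Step 1: SEND seq=5000 -> fresh
Step 2: DROP seq=356 -> fresh
Step 3: SEND seq=401 -> fresh
Step 4: SEND seq=356 -> retransmit
Step 5: SEND seq=440 -> fresh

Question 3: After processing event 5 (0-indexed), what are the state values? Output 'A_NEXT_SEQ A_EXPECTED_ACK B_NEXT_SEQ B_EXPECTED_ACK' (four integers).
After event 0: A_seq=5000 A_ack=356 B_seq=356 B_ack=5000
After event 1: A_seq=5074 A_ack=356 B_seq=356 B_ack=5074
After event 2: A_seq=5074 A_ack=356 B_seq=401 B_ack=5074
After event 3: A_seq=5074 A_ack=356 B_seq=440 B_ack=5074
After event 4: A_seq=5074 A_ack=440 B_seq=440 B_ack=5074
After event 5: A_seq=5074 A_ack=622 B_seq=622 B_ack=5074

5074 622 622 5074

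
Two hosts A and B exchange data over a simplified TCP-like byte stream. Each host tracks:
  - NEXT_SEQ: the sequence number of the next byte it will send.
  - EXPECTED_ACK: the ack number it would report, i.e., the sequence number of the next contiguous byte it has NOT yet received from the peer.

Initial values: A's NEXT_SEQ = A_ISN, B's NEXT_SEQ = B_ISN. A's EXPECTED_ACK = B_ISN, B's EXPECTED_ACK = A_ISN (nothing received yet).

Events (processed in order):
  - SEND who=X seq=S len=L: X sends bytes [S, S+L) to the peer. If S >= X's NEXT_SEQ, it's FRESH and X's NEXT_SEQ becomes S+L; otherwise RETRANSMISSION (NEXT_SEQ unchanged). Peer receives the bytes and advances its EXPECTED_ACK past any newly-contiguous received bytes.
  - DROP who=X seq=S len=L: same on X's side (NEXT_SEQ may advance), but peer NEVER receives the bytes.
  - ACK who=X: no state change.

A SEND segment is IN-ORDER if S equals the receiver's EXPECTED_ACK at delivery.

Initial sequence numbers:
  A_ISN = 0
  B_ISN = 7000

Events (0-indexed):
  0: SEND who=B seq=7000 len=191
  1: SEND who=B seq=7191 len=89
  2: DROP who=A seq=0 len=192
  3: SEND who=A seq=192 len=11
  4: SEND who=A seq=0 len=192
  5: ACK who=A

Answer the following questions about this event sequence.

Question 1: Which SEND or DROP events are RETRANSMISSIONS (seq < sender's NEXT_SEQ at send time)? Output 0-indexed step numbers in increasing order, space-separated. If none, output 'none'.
Step 0: SEND seq=7000 -> fresh
Step 1: SEND seq=7191 -> fresh
Step 2: DROP seq=0 -> fresh
Step 3: SEND seq=192 -> fresh
Step 4: SEND seq=0 -> retransmit

Answer: 4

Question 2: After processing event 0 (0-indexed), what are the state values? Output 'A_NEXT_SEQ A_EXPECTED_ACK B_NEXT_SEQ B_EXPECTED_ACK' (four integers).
After event 0: A_seq=0 A_ack=7191 B_seq=7191 B_ack=0

0 7191 7191 0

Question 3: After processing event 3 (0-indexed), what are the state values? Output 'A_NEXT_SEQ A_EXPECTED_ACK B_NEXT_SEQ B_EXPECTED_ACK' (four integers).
After event 0: A_seq=0 A_ack=7191 B_seq=7191 B_ack=0
After event 1: A_seq=0 A_ack=7280 B_seq=7280 B_ack=0
After event 2: A_seq=192 A_ack=7280 B_seq=7280 B_ack=0
After event 3: A_seq=203 A_ack=7280 B_seq=7280 B_ack=0

203 7280 7280 0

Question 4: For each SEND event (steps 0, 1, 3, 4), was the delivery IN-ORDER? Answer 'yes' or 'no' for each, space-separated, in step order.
Answer: yes yes no yes

Derivation:
Step 0: SEND seq=7000 -> in-order
Step 1: SEND seq=7191 -> in-order
Step 3: SEND seq=192 -> out-of-order
Step 4: SEND seq=0 -> in-order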